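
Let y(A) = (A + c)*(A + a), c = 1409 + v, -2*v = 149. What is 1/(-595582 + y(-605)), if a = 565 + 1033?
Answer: 2/257623 ≈ 7.7633e-6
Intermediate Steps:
v = -149/2 (v = -½*149 = -149/2 ≈ -74.500)
c = 2669/2 (c = 1409 - 149/2 = 2669/2 ≈ 1334.5)
a = 1598
y(A) = (1598 + A)*(2669/2 + A) (y(A) = (A + 2669/2)*(A + 1598) = (2669/2 + A)*(1598 + A) = (1598 + A)*(2669/2 + A))
1/(-595582 + y(-605)) = 1/(-595582 + (2132531 + (-605)² + (5865/2)*(-605))) = 1/(-595582 + (2132531 + 366025 - 3548325/2)) = 1/(-595582 + 1448787/2) = 1/(257623/2) = 2/257623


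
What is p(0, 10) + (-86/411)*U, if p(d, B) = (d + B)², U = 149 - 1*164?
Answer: 14130/137 ≈ 103.14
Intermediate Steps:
U = -15 (U = 149 - 164 = -15)
p(d, B) = (B + d)²
p(0, 10) + (-86/411)*U = (10 + 0)² - 86/411*(-15) = 10² - 86*1/411*(-15) = 100 - 86/411*(-15) = 100 + 430/137 = 14130/137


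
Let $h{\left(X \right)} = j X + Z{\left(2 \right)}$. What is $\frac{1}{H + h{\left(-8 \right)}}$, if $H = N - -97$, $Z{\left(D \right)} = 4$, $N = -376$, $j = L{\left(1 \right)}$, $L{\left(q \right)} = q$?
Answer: $- \frac{1}{283} \approx -0.0035336$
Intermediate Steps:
$j = 1$
$h{\left(X \right)} = 4 + X$ ($h{\left(X \right)} = 1 X + 4 = X + 4 = 4 + X$)
$H = -279$ ($H = -376 - -97 = -376 + 97 = -279$)
$\frac{1}{H + h{\left(-8 \right)}} = \frac{1}{-279 + \left(4 - 8\right)} = \frac{1}{-279 - 4} = \frac{1}{-283} = - \frac{1}{283}$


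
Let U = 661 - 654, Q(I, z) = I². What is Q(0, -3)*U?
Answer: 0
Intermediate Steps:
U = 7
Q(0, -3)*U = 0²*7 = 0*7 = 0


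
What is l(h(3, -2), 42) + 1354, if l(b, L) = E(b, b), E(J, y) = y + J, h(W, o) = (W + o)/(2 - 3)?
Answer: 1352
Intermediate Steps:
h(W, o) = -W - o (h(W, o) = (W + o)/(-1) = (W + o)*(-1) = -W - o)
E(J, y) = J + y
l(b, L) = 2*b (l(b, L) = b + b = 2*b)
l(h(3, -2), 42) + 1354 = 2*(-1*3 - 1*(-2)) + 1354 = 2*(-3 + 2) + 1354 = 2*(-1) + 1354 = -2 + 1354 = 1352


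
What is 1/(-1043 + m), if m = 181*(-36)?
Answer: -1/7559 ≈ -0.00013229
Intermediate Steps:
m = -6516
1/(-1043 + m) = 1/(-1043 - 6516) = 1/(-7559) = -1/7559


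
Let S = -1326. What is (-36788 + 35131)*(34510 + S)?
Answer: -54985888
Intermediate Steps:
(-36788 + 35131)*(34510 + S) = (-36788 + 35131)*(34510 - 1326) = -1657*33184 = -54985888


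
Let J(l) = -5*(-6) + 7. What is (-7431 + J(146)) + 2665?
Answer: -4729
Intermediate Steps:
J(l) = 37 (J(l) = 30 + 7 = 37)
(-7431 + J(146)) + 2665 = (-7431 + 37) + 2665 = -7394 + 2665 = -4729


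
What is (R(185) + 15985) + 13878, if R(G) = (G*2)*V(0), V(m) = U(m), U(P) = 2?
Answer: 30603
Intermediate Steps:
V(m) = 2
R(G) = 4*G (R(G) = (G*2)*2 = (2*G)*2 = 4*G)
(R(185) + 15985) + 13878 = (4*185 + 15985) + 13878 = (740 + 15985) + 13878 = 16725 + 13878 = 30603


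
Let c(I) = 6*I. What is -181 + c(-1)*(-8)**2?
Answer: -565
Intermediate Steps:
-181 + c(-1)*(-8)**2 = -181 + (6*(-1))*(-8)**2 = -181 - 6*64 = -181 - 384 = -565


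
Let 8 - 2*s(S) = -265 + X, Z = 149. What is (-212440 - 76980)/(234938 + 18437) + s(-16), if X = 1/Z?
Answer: 1022003434/7550575 ≈ 135.35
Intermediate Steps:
X = 1/149 ≈ 0.0067114
s(S) = 20338/149 (s(S) = 4 - (-265 + 1/149)/2 = 4 - ½*(-39484/149) = 4 + 19742/149 = 20338/149)
(-212440 - 76980)/(234938 + 18437) + s(-16) = (-212440 - 76980)/(234938 + 18437) + 20338/149 = -289420/253375 + 20338/149 = -289420*1/253375 + 20338/149 = -57884/50675 + 20338/149 = 1022003434/7550575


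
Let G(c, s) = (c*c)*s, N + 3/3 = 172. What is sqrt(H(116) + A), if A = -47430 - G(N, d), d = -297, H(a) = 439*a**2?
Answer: sqrt(14544331) ≈ 3813.7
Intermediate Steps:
N = 171 (N = -1 + 172 = 171)
G(c, s) = s*c**2 (G(c, s) = c**2*s = s*c**2)
A = 8637147 (A = -47430 - (-297)*171**2 = -47430 - (-297)*29241 = -47430 - 1*(-8684577) = -47430 + 8684577 = 8637147)
sqrt(H(116) + A) = sqrt(439*116**2 + 8637147) = sqrt(439*13456 + 8637147) = sqrt(5907184 + 8637147) = sqrt(14544331)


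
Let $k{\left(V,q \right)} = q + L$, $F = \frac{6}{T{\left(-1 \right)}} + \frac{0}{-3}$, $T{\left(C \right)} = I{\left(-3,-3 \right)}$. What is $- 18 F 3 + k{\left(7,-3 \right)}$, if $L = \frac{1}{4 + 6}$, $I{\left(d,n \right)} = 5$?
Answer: $- \frac{677}{10} \approx -67.7$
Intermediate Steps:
$T{\left(C \right)} = 5$
$L = \frac{1}{10} \approx 0.1$
$F = \frac{6}{5}$ ($F = \frac{6}{5} + \frac{0}{-3} = 6 \cdot \frac{1}{5} + 0 \left(- \frac{1}{3}\right) = \frac{6}{5} + 0 = \frac{6}{5} \approx 1.2$)
$k{\left(V,q \right)} = \frac{1}{10} + q$ ($k{\left(V,q \right)} = q + \frac{1}{10} = \frac{1}{10} + q$)
$- 18 F 3 + k{\left(7,-3 \right)} = \left(-18\right) \frac{6}{5} \cdot 3 + \left(\frac{1}{10} - 3\right) = \left(- \frac{108}{5}\right) 3 - \frac{29}{10} = - \frac{324}{5} - \frac{29}{10} = - \frac{677}{10}$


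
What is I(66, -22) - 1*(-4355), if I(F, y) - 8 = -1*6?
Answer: 4357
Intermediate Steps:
I(F, y) = 2 (I(F, y) = 8 - 1*6 = 8 - 6 = 2)
I(66, -22) - 1*(-4355) = 2 - 1*(-4355) = 2 + 4355 = 4357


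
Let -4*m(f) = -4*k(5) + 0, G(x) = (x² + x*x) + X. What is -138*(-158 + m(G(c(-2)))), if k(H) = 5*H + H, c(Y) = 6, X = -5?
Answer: 17664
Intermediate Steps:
k(H) = 6*H
G(x) = -5 + 2*x² (G(x) = (x² + x*x) - 5 = (x² + x²) - 5 = 2*x² - 5 = -5 + 2*x²)
m(f) = 30 (m(f) = -(-24*5 + 0)/4 = -(-4*30 + 0)/4 = -(-120 + 0)/4 = -¼*(-120) = 30)
-138*(-158 + m(G(c(-2)))) = -138*(-158 + 30) = -138*(-128) = 17664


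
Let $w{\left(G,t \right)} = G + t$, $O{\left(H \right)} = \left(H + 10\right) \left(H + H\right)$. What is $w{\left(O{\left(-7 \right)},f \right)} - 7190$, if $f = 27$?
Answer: $-7205$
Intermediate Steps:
$O{\left(H \right)} = 2 H \left(10 + H\right)$ ($O{\left(H \right)} = \left(10 + H\right) 2 H = 2 H \left(10 + H\right)$)
$w{\left(O{\left(-7 \right)},f \right)} - 7190 = \left(2 \left(-7\right) \left(10 - 7\right) + 27\right) - 7190 = \left(2 \left(-7\right) 3 + 27\right) - 7190 = \left(-42 + 27\right) - 7190 = -15 - 7190 = -7205$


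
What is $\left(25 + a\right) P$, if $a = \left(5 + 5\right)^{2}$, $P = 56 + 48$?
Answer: $13000$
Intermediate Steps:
$P = 104$
$a = 100$ ($a = 10^{2} = 100$)
$\left(25 + a\right) P = \left(25 + 100\right) 104 = 125 \cdot 104 = 13000$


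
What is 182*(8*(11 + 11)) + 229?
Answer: 32261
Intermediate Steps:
182*(8*(11 + 11)) + 229 = 182*(8*22) + 229 = 182*176 + 229 = 32032 + 229 = 32261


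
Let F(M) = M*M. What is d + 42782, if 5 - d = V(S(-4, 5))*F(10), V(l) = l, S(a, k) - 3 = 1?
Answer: 42387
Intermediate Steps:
S(a, k) = 4 (S(a, k) = 3 + 1 = 4)
F(M) = M²
d = -395 (d = 5 - 4*10² = 5 - 4*100 = 5 - 1*400 = 5 - 400 = -395)
d + 42782 = -395 + 42782 = 42387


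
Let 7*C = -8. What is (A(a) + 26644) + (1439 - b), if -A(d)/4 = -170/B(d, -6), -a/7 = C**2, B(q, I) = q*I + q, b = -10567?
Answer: 309319/8 ≈ 38665.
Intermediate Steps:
C = -8/7 (C = (1/7)*(-8) = -8/7 ≈ -1.1429)
B(q, I) = q + I*q (B(q, I) = I*q + q = q + I*q)
a = -64/7 (a = -7*(-8/7)**2 = -7*64/49 = -64/7 ≈ -9.1429)
A(d) = -136/d (A(d) = -(-680)/(d*(1 - 6)) = -(-680)/(d*(-5)) = -(-680)/((-5*d)) = -(-680)*(-1/(5*d)) = -136/d)
(A(a) + 26644) + (1439 - b) = (-136/(-64/7) + 26644) + (1439 - 1*(-10567)) = (-136*(-7/64) + 26644) + (1439 + 10567) = (119/8 + 26644) + 12006 = 213271/8 + 12006 = 309319/8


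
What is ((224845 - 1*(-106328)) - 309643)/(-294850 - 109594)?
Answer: -10765/202222 ≈ -0.053234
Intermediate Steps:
((224845 - 1*(-106328)) - 309643)/(-294850 - 109594) = ((224845 + 106328) - 309643)/(-404444) = (331173 - 309643)*(-1/404444) = 21530*(-1/404444) = -10765/202222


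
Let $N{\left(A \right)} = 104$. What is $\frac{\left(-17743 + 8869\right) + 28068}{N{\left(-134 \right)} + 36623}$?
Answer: $\frac{19194}{36727} \approx 0.52261$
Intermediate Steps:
$\frac{\left(-17743 + 8869\right) + 28068}{N{\left(-134 \right)} + 36623} = \frac{\left(-17743 + 8869\right) + 28068}{104 + 36623} = \frac{-8874 + 28068}{36727} = 19194 \cdot \frac{1}{36727} = \frac{19194}{36727}$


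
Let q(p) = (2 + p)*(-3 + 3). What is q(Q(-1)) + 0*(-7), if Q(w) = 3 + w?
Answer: 0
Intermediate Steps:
q(p) = 0 (q(p) = (2 + p)*0 = 0)
q(Q(-1)) + 0*(-7) = 0 + 0*(-7) = 0 + 0 = 0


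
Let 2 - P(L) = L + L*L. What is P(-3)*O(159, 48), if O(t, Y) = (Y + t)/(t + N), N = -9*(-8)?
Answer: -276/77 ≈ -3.5844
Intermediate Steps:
P(L) = 2 - L - L² (P(L) = 2 - (L + L*L) = 2 - (L + L²) = 2 + (-L - L²) = 2 - L - L²)
N = 72
O(t, Y) = (Y + t)/(72 + t) (O(t, Y) = (Y + t)/(t + 72) = (Y + t)/(72 + t))
P(-3)*O(159, 48) = (2 - 1*(-3) - 1*(-3)²)*((48 + 159)/(72 + 159)) = (2 + 3 - 1*9)*(207/231) = (2 + 3 - 9)*((1/231)*207) = -4*69/77 = -276/77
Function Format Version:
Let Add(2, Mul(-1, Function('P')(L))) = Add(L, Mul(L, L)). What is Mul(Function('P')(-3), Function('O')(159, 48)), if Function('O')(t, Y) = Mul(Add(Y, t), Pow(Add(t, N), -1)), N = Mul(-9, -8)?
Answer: Rational(-276, 77) ≈ -3.5844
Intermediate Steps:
Function('P')(L) = Add(2, Mul(-1, L), Mul(-1, Pow(L, 2))) (Function('P')(L) = Add(2, Mul(-1, Add(L, Mul(L, L)))) = Add(2, Mul(-1, Add(L, Pow(L, 2)))) = Add(2, Add(Mul(-1, L), Mul(-1, Pow(L, 2)))) = Add(2, Mul(-1, L), Mul(-1, Pow(L, 2))))
N = 72
Function('O')(t, Y) = Mul(Pow(Add(72, t), -1), Add(Y, t)) (Function('O')(t, Y) = Mul(Add(Y, t), Pow(Add(t, 72), -1)) = Mul(Add(Y, t), Pow(Add(72, t), -1)) = Mul(Pow(Add(72, t), -1), Add(Y, t)))
Mul(Function('P')(-3), Function('O')(159, 48)) = Mul(Add(2, Mul(-1, -3), Mul(-1, Pow(-3, 2))), Mul(Pow(Add(72, 159), -1), Add(48, 159))) = Mul(Add(2, 3, Mul(-1, 9)), Mul(Pow(231, -1), 207)) = Mul(Add(2, 3, -9), Mul(Rational(1, 231), 207)) = Mul(-4, Rational(69, 77)) = Rational(-276, 77)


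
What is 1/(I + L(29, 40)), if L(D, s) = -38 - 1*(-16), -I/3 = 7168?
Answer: -1/21526 ≈ -4.6455e-5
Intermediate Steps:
I = -21504 (I = -3*7168 = -21504)
L(D, s) = -22 (L(D, s) = -38 + 16 = -22)
1/(I + L(29, 40)) = 1/(-21504 - 22) = 1/(-21526) = -1/21526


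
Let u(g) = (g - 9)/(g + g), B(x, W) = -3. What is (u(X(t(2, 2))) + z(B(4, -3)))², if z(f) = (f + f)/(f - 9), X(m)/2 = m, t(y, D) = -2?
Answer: 289/64 ≈ 4.5156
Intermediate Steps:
X(m) = 2*m
z(f) = 2*f/(-9 + f) (z(f) = (2*f)/(-9 + f) = 2*f/(-9 + f))
u(g) = (-9 + g)/(2*g) (u(g) = (-9 + g)/((2*g)) = (-9 + g)*(1/(2*g)) = (-9 + g)/(2*g))
(u(X(t(2, 2))) + z(B(4, -3)))² = ((-9 + 2*(-2))/(2*((2*(-2)))) + 2*(-3)/(-9 - 3))² = ((½)*(-9 - 4)/(-4) + 2*(-3)/(-12))² = ((½)*(-¼)*(-13) + 2*(-3)*(-1/12))² = (13/8 + ½)² = (17/8)² = 289/64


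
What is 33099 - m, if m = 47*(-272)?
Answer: 45883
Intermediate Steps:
m = -12784
33099 - m = 33099 - 1*(-12784) = 33099 + 12784 = 45883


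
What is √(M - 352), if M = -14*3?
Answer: I*√394 ≈ 19.849*I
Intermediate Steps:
M = -42 (M = -14*3 = -42)
√(M - 352) = √(-42 - 352) = √(-394) = I*√394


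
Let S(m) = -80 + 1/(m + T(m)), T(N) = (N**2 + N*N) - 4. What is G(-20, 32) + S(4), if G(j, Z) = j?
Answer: -3199/32 ≈ -99.969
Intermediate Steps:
T(N) = -4 + 2*N**2 (T(N) = (N**2 + N**2) - 4 = 2*N**2 - 4 = -4 + 2*N**2)
S(m) = -80 + 1/(-4 + m + 2*m**2) (S(m) = -80 + 1/(m + (-4 + 2*m**2)) = -80 + 1/(-4 + m + 2*m**2))
G(-20, 32) + S(4) = -20 + (321 - 160*4**2 - 80*4)/(-4 + 4 + 2*4**2) = -20 + (321 - 160*16 - 320)/(-4 + 4 + 2*16) = -20 + (321 - 2560 - 320)/(-4 + 4 + 32) = -20 - 2559/32 = -3199/32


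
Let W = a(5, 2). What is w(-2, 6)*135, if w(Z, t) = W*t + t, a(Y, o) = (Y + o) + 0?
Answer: 6480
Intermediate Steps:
a(Y, o) = Y + o
W = 7 (W = 5 + 2 = 7)
w(Z, t) = 8*t (w(Z, t) = 7*t + t = 8*t)
w(-2, 6)*135 = (8*6)*135 = 48*135 = 6480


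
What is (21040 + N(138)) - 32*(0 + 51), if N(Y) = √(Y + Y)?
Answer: 19408 + 2*√69 ≈ 19425.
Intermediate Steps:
N(Y) = √2*√Y (N(Y) = √(2*Y) = √2*√Y)
(21040 + N(138)) - 32*(0 + 51) = (21040 + √2*√138) - 32*(0 + 51) = (21040 + 2*√69) - 32*51 = (21040 + 2*√69) - 1632 = 19408 + 2*√69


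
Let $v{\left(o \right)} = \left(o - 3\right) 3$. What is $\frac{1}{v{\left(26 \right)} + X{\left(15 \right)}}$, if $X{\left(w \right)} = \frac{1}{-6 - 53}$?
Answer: $\frac{59}{4070} \approx 0.014496$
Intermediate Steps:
$v{\left(o \right)} = -9 + 3 o$ ($v{\left(o \right)} = \left(-3 + o\right) 3 = -9 + 3 o$)
$X{\left(w \right)} = - \frac{1}{59}$ ($X{\left(w \right)} = \frac{1}{-59} = - \frac{1}{59}$)
$\frac{1}{v{\left(26 \right)} + X{\left(15 \right)}} = \frac{1}{\left(-9 + 3 \cdot 26\right) - \frac{1}{59}} = \frac{1}{\left(-9 + 78\right) - \frac{1}{59}} = \frac{1}{69 - \frac{1}{59}} = \frac{1}{\frac{4070}{59}} = \frac{59}{4070}$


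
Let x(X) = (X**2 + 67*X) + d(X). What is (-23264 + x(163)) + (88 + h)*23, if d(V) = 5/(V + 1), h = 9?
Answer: 2698953/164 ≈ 16457.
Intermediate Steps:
d(V) = 5/(1 + V)
x(X) = X**2 + 5/(1 + X) + 67*X (x(X) = (X**2 + 67*X) + 5/(1 + X) = X**2 + 5/(1 + X) + 67*X)
(-23264 + x(163)) + (88 + h)*23 = (-23264 + (5 + 163*(1 + 163)*(67 + 163))/(1 + 163)) + (88 + 9)*23 = (-23264 + (5 + 163*164*230)/164) + 97*23 = (-23264 + (5 + 6148360)/164) + 2231 = (-23264 + (1/164)*6148365) + 2231 = (-23264 + 6148365/164) + 2231 = 2333069/164 + 2231 = 2698953/164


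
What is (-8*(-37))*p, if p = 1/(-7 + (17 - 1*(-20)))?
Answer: 148/15 ≈ 9.8667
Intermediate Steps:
p = 1/30 (p = 1/(-7 + (17 + 20)) = 1/(-7 + 37) = 1/30 ≈ 0.033333)
(-8*(-37))*p = -8*(-37)*(1/30) = 296*(1/30) = 148/15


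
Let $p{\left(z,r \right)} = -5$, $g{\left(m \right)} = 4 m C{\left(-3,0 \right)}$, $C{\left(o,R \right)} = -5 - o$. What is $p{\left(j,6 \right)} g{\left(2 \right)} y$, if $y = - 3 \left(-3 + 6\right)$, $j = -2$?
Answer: $-720$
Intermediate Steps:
$g{\left(m \right)} = - 8 m$ ($g{\left(m \right)} = 4 m \left(-5 - -3\right) = 4 m \left(-5 + 3\right) = 4 m \left(-2\right) = - 8 m$)
$y = -9$ ($y = \left(-3\right) 3 = -9$)
$p{\left(j,6 \right)} g{\left(2 \right)} y = - 5 \left(\left(-8\right) 2\right) \left(-9\right) = \left(-5\right) \left(-16\right) \left(-9\right) = 80 \left(-9\right) = -720$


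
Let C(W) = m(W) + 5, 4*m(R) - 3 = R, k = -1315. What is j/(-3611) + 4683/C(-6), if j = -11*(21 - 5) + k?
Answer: 67666599/61387 ≈ 1102.3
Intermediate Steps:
m(R) = 3/4 + R/4
C(W) = 23/4 + W/4 (C(W) = (3/4 + W/4) + 5 = 23/4 + W/4)
j = -1491 (j = -11*(21 - 5) - 1315 = -11*16 - 1315 = -176 - 1315 = -1491)
j/(-3611) + 4683/C(-6) = -1491/(-3611) + 4683/(23/4 + (1/4)*(-6)) = -1491*(-1/3611) + 4683/(23/4 - 3/2) = 1491/3611 + 4683/(17/4) = 1491/3611 + 4683*(4/17) = 1491/3611 + 18732/17 = 67666599/61387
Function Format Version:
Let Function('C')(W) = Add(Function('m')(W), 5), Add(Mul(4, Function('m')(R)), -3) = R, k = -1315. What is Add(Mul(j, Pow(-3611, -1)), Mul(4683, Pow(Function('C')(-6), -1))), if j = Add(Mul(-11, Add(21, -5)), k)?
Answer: Rational(67666599, 61387) ≈ 1102.3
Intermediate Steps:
Function('m')(R) = Add(Rational(3, 4), Mul(Rational(1, 4), R))
Function('C')(W) = Add(Rational(23, 4), Mul(Rational(1, 4), W)) (Function('C')(W) = Add(Add(Rational(3, 4), Mul(Rational(1, 4), W)), 5) = Add(Rational(23, 4), Mul(Rational(1, 4), W)))
j = -1491 (j = Add(Mul(-11, Add(21, -5)), -1315) = Add(Mul(-11, 16), -1315) = Add(-176, -1315) = -1491)
Add(Mul(j, Pow(-3611, -1)), Mul(4683, Pow(Function('C')(-6), -1))) = Add(Mul(-1491, Pow(-3611, -1)), Mul(4683, Pow(Add(Rational(23, 4), Mul(Rational(1, 4), -6)), -1))) = Add(Mul(-1491, Rational(-1, 3611)), Mul(4683, Pow(Add(Rational(23, 4), Rational(-3, 2)), -1))) = Add(Rational(1491, 3611), Mul(4683, Pow(Rational(17, 4), -1))) = Add(Rational(1491, 3611), Mul(4683, Rational(4, 17))) = Add(Rational(1491, 3611), Rational(18732, 17)) = Rational(67666599, 61387)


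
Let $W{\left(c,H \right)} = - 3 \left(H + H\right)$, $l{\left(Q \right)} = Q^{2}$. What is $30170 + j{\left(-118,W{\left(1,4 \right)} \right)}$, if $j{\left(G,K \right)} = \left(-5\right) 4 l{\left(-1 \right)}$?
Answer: $30150$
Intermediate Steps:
$W{\left(c,H \right)} = - 6 H$ ($W{\left(c,H \right)} = - 3 \cdot 2 H = - 6 H$)
$j{\left(G,K \right)} = -20$ ($j{\left(G,K \right)} = \left(-5\right) 4 \left(-1\right)^{2} = \left(-20\right) 1 = -20$)
$30170 + j{\left(-118,W{\left(1,4 \right)} \right)} = 30170 - 20 = 30150$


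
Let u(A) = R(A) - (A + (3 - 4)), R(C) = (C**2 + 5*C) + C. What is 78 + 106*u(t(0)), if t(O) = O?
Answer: 184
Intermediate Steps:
R(C) = C**2 + 6*C
u(A) = 1 - A + A*(6 + A) (u(A) = A*(6 + A) - (A + (3 - 4)) = A*(6 + A) - (A - 1) = A*(6 + A) - (-1 + A) = A*(6 + A) + (1 - A) = 1 - A + A*(6 + A))
78 + 106*u(t(0)) = 78 + 106*(1 - 1*0 + 0*(6 + 0)) = 78 + 106*(1 + 0 + 0*6) = 78 + 106*(1 + 0 + 0) = 78 + 106*1 = 78 + 106 = 184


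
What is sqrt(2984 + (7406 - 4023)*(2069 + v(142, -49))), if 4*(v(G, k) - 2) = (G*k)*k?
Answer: sqrt(1181443494)/2 ≈ 17186.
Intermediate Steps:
v(G, k) = 2 + G*k**2/4 (v(G, k) = 2 + ((G*k)*k)/4 = 2 + (G*k**2)/4 = 2 + G*k**2/4)
sqrt(2984 + (7406 - 4023)*(2069 + v(142, -49))) = sqrt(2984 + (7406 - 4023)*(2069 + (2 + (1/4)*142*(-49)**2))) = sqrt(2984 + 3383*(2069 + (2 + (1/4)*142*2401))) = sqrt(2984 + 3383*(2069 + (2 + 170471/2))) = sqrt(2984 + 3383*(2069 + 170475/2)) = sqrt(2984 + 3383*(174613/2)) = sqrt(2984 + 590715779/2) = sqrt(590721747/2) = sqrt(1181443494)/2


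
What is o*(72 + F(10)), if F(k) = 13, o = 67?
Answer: 5695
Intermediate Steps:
o*(72 + F(10)) = 67*(72 + 13) = 67*85 = 5695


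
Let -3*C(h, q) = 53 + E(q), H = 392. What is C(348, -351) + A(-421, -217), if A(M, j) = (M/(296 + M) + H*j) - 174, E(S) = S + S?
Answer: -31881862/375 ≈ -85018.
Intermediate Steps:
E(S) = 2*S
A(M, j) = -174 + 392*j + M/(296 + M) (A(M, j) = (M/(296 + M) + 392*j) - 174 = (392*j + M/(296 + M)) - 174 = -174 + 392*j + M/(296 + M))
C(h, q) = -53/3 - 2*q/3 (C(h, q) = -(53 + 2*q)/3 = -53/3 - 2*q/3)
C(348, -351) + A(-421, -217) = (-53/3 - ⅔*(-351)) + (-51504 - 173*(-421) + 116032*(-217) + 392*(-421)*(-217))/(296 - 421) = (-53/3 + 234) + (-51504 + 72833 - 25178944 + 35811944)/(-125) = 649/3 - 1/125*10654329 = 649/3 - 10654329/125 = -31881862/375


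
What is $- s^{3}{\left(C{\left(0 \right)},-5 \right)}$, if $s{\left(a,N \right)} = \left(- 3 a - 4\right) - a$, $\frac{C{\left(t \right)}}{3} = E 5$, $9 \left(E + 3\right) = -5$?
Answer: $- \frac{247673152}{27} \approx -9.1731 \cdot 10^{6}$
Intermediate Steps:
$E = - \frac{32}{9}$ ($E = -3 + \frac{1}{9} \left(-5\right) = -3 - \frac{5}{9} = - \frac{32}{9} \approx -3.5556$)
$C{\left(t \right)} = - \frac{160}{3}$ ($C{\left(t \right)} = 3 \left(\left(- \frac{32}{9}\right) 5\right) = 3 \left(- \frac{160}{9}\right) = - \frac{160}{3}$)
$s{\left(a,N \right)} = -4 - 4 a$ ($s{\left(a,N \right)} = \left(-4 - 3 a\right) - a = -4 - 4 a$)
$- s^{3}{\left(C{\left(0 \right)},-5 \right)} = - \left(-4 - - \frac{640}{3}\right)^{3} = - \left(-4 + \frac{640}{3}\right)^{3} = - \left(\frac{628}{3}\right)^{3} = \left(-1\right) \frac{247673152}{27} = - \frac{247673152}{27}$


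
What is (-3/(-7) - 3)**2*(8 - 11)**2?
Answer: 2916/49 ≈ 59.510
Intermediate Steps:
(-3/(-7) - 3)**2*(8 - 11)**2 = (-3*(-1/7) - 3)**2*(-3)**2 = (3/7 - 3)**2*9 = (-18/7)**2*9 = (324/49)*9 = 2916/49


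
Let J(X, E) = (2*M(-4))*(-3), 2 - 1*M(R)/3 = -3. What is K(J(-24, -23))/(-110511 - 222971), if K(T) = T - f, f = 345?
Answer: 435/333482 ≈ 0.0013044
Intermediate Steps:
M(R) = 15 (M(R) = 6 - 3*(-3) = 6 + 9 = 15)
J(X, E) = -90 (J(X, E) = (2*15)*(-3) = 30*(-3) = -90)
K(T) = -345 + T (K(T) = T - 1*345 = T - 345 = -345 + T)
K(J(-24, -23))/(-110511 - 222971) = (-345 - 90)/(-110511 - 222971) = -435/(-333482) = -435*(-1/333482) = 435/333482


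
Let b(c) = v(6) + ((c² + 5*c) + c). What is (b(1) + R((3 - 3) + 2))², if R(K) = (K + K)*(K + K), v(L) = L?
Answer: 841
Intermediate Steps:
b(c) = 6 + c² + 6*c (b(c) = 6 + ((c² + 5*c) + c) = 6 + (c² + 6*c) = 6 + c² + 6*c)
R(K) = 4*K² (R(K) = (2*K)*(2*K) = 4*K²)
(b(1) + R((3 - 3) + 2))² = ((6 + 1² + 6*1) + 4*((3 - 3) + 2)²)² = ((6 + 1 + 6) + 4*(0 + 2)²)² = (13 + 4*2²)² = (13 + 4*4)² = (13 + 16)² = 29² = 841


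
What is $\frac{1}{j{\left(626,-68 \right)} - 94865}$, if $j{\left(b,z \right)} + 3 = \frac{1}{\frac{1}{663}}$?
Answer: $- \frac{1}{94205} \approx -1.0615 \cdot 10^{-5}$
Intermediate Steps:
$j{\left(b,z \right)} = 660$ ($j{\left(b,z \right)} = -3 + \frac{1}{\frac{1}{663}} = -3 + 663 = 660$)
$\frac{1}{j{\left(626,-68 \right)} - 94865} = \frac{1}{660 - 94865} = \frac{1}{-94205} = - \frac{1}{94205}$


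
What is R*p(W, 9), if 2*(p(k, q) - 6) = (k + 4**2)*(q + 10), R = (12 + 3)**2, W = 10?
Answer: 56925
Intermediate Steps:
R = 225 (R = 15**2 = 225)
p(k, q) = 6 + (10 + q)*(16 + k)/2 (p(k, q) = 6 + ((k + 4**2)*(q + 10))/2 = 6 + ((k + 16)*(10 + q))/2 = 6 + ((16 + k)*(10 + q))/2 = 6 + ((10 + q)*(16 + k))/2 = 6 + (10 + q)*(16 + k)/2)
R*p(W, 9) = 225*(86 + 5*10 + 8*9 + (1/2)*10*9) = 225*(86 + 50 + 72 + 45) = 225*253 = 56925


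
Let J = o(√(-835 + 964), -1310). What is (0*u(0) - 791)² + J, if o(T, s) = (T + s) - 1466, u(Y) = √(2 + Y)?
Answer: 622905 + √129 ≈ 6.2292e+5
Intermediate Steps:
o(T, s) = -1466 + T + s
J = -2776 + √129 (J = -1466 + √(-835 + 964) - 1310 = -1466 + √129 - 1310 = -2776 + √129 ≈ -2764.6)
(0*u(0) - 791)² + J = (0*√(2 + 0) - 791)² + (-2776 + √129) = (0*√2 - 791)² + (-2776 + √129) = (0 - 791)² + (-2776 + √129) = (-791)² + (-2776 + √129) = 625681 + (-2776 + √129) = 622905 + √129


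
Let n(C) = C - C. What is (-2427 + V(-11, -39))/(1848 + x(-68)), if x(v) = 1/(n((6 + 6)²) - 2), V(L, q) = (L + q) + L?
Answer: -4976/3695 ≈ -1.3467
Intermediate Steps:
V(L, q) = q + 2*L
n(C) = 0
x(v) = -½ (x(v) = 1/(0 - 2) = 1/(-2) = -½)
(-2427 + V(-11, -39))/(1848 + x(-68)) = (-2427 + (-39 + 2*(-11)))/(1848 - ½) = (-2427 + (-39 - 22))/(3695/2) = (-2427 - 61)*(2/3695) = -2488*2/3695 = -4976/3695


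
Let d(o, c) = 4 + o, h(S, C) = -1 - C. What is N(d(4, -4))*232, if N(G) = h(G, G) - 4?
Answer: -3016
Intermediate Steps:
N(G) = -5 - G (N(G) = (-1 - G) - 4 = -5 - G)
N(d(4, -4))*232 = (-5 - (4 + 4))*232 = (-5 - 1*8)*232 = (-5 - 8)*232 = -13*232 = -3016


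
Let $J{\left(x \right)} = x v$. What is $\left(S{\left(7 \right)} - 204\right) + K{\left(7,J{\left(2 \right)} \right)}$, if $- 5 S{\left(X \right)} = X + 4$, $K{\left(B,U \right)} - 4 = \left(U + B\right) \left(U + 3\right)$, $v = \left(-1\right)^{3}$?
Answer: $- \frac{986}{5} \approx -197.2$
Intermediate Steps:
$v = -1$
$J{\left(x \right)} = - x$ ($J{\left(x \right)} = x \left(-1\right) = - x$)
$K{\left(B,U \right)} = 4 + \left(3 + U\right) \left(B + U\right)$ ($K{\left(B,U \right)} = 4 + \left(U + B\right) \left(U + 3\right) = 4 + \left(B + U\right) \left(3 + U\right) = 4 + \left(3 + U\right) \left(B + U\right)$)
$S{\left(X \right)} = - \frac{4}{5} - \frac{X}{5}$ ($S{\left(X \right)} = - \frac{X + 4}{5} = - \frac{4 + X}{5} = - \frac{4}{5} - \frac{X}{5}$)
$\left(S{\left(7 \right)} - 204\right) + K{\left(7,J{\left(2 \right)} \right)} = \left(\left(- \frac{4}{5} - \frac{7}{5}\right) - 204\right) + \left(4 + \left(\left(-1\right) 2\right)^{2} + 3 \cdot 7 + 3 \left(\left(-1\right) 2\right) + 7 \left(\left(-1\right) 2\right)\right) = \left(\left(- \frac{4}{5} - \frac{7}{5}\right) - 204\right) + \left(4 + \left(-2\right)^{2} + 21 + 3 \left(-2\right) + 7 \left(-2\right)\right) = \left(- \frac{11}{5} - 204\right) + \left(4 + 4 + 21 - 6 - 14\right) = - \frac{1031}{5} + 9 = - \frac{986}{5}$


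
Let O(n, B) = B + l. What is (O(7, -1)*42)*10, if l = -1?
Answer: -840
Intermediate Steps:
O(n, B) = -1 + B (O(n, B) = B - 1 = -1 + B)
(O(7, -1)*42)*10 = ((-1 - 1)*42)*10 = -2*42*10 = -84*10 = -840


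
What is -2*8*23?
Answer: -368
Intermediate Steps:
-2*8*23 = -16*23 = -368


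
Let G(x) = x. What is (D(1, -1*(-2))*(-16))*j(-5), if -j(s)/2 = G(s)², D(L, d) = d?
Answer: 1600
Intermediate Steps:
j(s) = -2*s²
(D(1, -1*(-2))*(-16))*j(-5) = (-1*(-2)*(-16))*(-2*(-5)²) = (2*(-16))*(-2*25) = -32*(-50) = 1600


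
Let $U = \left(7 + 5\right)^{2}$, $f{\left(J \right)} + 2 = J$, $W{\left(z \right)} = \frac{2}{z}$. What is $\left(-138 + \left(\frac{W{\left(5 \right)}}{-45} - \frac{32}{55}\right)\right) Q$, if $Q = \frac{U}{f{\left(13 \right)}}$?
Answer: $- \frac{5488192}{3025} \approx -1814.3$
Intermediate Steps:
$f{\left(J \right)} = -2 + J$
$U = 144$ ($U = 12^{2} = 144$)
$Q = \frac{144}{11}$ ($Q = \frac{144}{-2 + 13} = \frac{144}{11} \approx 13.091$)
$\left(-138 + \left(\frac{W{\left(5 \right)}}{-45} - \frac{32}{55}\right)\right) Q = \left(-138 - \left(\frac{32}{55} - \frac{2 \cdot \frac{1}{5}}{-45}\right)\right) \frac{144}{11} = \left(-138 - \left(\frac{32}{55} - 2 \cdot \frac{1}{5} \left(- \frac{1}{45}\right)\right)\right) \frac{144}{11} = \left(-138 + \left(\frac{2}{5} \left(- \frac{1}{45}\right) - \frac{32}{55}\right)\right) \frac{144}{11} = \left(-138 - \frac{1462}{2475}\right) \frac{144}{11} = \left(- \frac{343012}{2475}\right) \frac{144}{11} = - \frac{5488192}{3025}$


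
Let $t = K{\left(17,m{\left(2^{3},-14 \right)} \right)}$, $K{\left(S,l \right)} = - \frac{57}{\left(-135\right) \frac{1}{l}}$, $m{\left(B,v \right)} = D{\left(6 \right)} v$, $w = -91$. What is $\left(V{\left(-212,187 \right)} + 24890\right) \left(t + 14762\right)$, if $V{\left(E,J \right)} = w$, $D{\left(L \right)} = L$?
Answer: $\frac{5478049502}{15} \approx 3.652 \cdot 10^{8}$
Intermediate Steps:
$m{\left(B,v \right)} = 6 v$
$K{\left(S,l \right)} = \frac{19 l}{45}$ ($K{\left(S,l \right)} = - 57 \left(- \frac{l}{135}\right) = \frac{19 l}{45}$)
$t = - \frac{532}{15}$ ($t = \frac{19 \cdot 6 \left(-14\right)}{45} = \frac{19}{45} \left(-84\right) = - \frac{532}{15} \approx -35.467$)
$V{\left(E,J \right)} = -91$
$\left(V{\left(-212,187 \right)} + 24890\right) \left(t + 14762\right) = \left(-91 + 24890\right) \left(- \frac{532}{15} + 14762\right) = 24799 \cdot \frac{220898}{15} = \frac{5478049502}{15}$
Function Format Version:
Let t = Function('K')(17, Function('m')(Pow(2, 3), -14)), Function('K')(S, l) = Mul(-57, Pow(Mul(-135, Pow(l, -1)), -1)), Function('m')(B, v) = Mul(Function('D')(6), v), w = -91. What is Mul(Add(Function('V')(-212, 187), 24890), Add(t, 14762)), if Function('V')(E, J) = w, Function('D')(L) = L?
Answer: Rational(5478049502, 15) ≈ 3.6520e+8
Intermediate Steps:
Function('m')(B, v) = Mul(6, v)
Function('K')(S, l) = Mul(Rational(19, 45), l) (Function('K')(S, l) = Mul(-57, Mul(Rational(-1, 135), l)) = Mul(Rational(19, 45), l))
t = Rational(-532, 15) (t = Mul(Rational(19, 45), Mul(6, -14)) = Mul(Rational(19, 45), -84) = Rational(-532, 15) ≈ -35.467)
Function('V')(E, J) = -91
Mul(Add(Function('V')(-212, 187), 24890), Add(t, 14762)) = Mul(Add(-91, 24890), Add(Rational(-532, 15), 14762)) = Mul(24799, Rational(220898, 15)) = Rational(5478049502, 15)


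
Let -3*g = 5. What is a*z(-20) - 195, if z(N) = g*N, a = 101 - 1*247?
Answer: -15185/3 ≈ -5061.7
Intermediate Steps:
g = -5/3 (g = -⅓*5 = -5/3 ≈ -1.6667)
a = -146 (a = 101 - 247 = -146)
z(N) = -5*N/3
a*z(-20) - 195 = -(-730)*(-20)/3 - 195 = -146*100/3 - 195 = -14600/3 - 195 = -15185/3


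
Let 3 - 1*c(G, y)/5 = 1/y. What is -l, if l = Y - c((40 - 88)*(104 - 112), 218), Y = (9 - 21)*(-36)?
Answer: -90911/218 ≈ -417.02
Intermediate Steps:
c(G, y) = 15 - 5/y
Y = 432 (Y = -12*(-36) = 432)
l = 90911/218 (l = 432 - (15 - 5/218) = 432 - 1*3265/218 = 432 - 3265/218 = 90911/218 ≈ 417.02)
-l = -1*90911/218 = -90911/218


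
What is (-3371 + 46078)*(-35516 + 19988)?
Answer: -663154296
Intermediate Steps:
(-3371 + 46078)*(-35516 + 19988) = 42707*(-15528) = -663154296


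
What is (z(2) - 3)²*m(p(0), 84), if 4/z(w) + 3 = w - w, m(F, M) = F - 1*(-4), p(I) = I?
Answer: 676/9 ≈ 75.111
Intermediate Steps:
m(F, M) = 4 + F (m(F, M) = F + 4 = 4 + F)
z(w) = -4/3 (z(w) = 4/(-3 + (w - w)) = 4/(-3 + 0) = 4/(-3) = 4*(-⅓) = -4/3)
(z(2) - 3)²*m(p(0), 84) = (-4/3 - 3)²*(4 + 0) = (-13/3)²*4 = (169/9)*4 = 676/9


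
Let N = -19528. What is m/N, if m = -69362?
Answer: 34681/9764 ≈ 3.5519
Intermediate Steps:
m/N = -69362/(-19528) = -69362*(-1/19528) = 34681/9764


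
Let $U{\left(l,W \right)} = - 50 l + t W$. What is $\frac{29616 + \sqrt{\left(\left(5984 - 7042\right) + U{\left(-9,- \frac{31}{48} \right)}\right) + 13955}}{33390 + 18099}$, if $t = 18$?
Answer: $\frac{9872}{17163} + \frac{\sqrt{213366}}{205956} \approx 0.57743$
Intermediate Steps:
$U{\left(l,W \right)} = - 50 l + 18 W$
$\frac{29616 + \sqrt{\left(\left(5984 - 7042\right) + U{\left(-9,- \frac{31}{48} \right)}\right) + 13955}}{33390 + 18099} = \frac{29616 + \sqrt{\left(\left(5984 - 7042\right) + \left(\left(-50\right) \left(-9\right) + 18 \left(- \frac{31}{48}\right)\right)\right) + 13955}}{33390 + 18099} = \frac{29616 + \sqrt{\left(-1058 + \left(450 + 18 \left(\left(-31\right) \frac{1}{48}\right)\right)\right) + 13955}}{51489} = \left(29616 + \sqrt{\left(-1058 + \left(450 + 18 \left(- \frac{31}{48}\right)\right)\right) + 13955}\right) \frac{1}{51489} = \left(29616 + \sqrt{\left(-1058 + \left(450 - \frac{93}{8}\right)\right) + 13955}\right) \frac{1}{51489} = \left(29616 + \sqrt{\left(-1058 + \frac{3507}{8}\right) + 13955}\right) \frac{1}{51489} = \left(29616 + \sqrt{- \frac{4957}{8} + 13955}\right) \frac{1}{51489} = \left(29616 + \sqrt{\frac{106683}{8}}\right) \frac{1}{51489} = \left(29616 + \frac{\sqrt{213366}}{4}\right) \frac{1}{51489} = \frac{9872}{17163} + \frac{\sqrt{213366}}{205956}$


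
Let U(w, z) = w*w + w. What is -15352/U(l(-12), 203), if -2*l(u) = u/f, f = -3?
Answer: -7676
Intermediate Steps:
l(u) = u/6 (l(u) = -u/(2*(-3)) = -u*(-1)/(2*3) = -(-1)*u/6 = u/6)
U(w, z) = w + w**2 (U(w, z) = w**2 + w = w + w**2)
-15352/U(l(-12), 203) = -15352*(-1/(2*(1 + (1/6)*(-12)))) = -15352*(-1/(2*(1 - 2))) = -15352/((-2*(-1))) = -15352/2 = -15352*1/2 = -7676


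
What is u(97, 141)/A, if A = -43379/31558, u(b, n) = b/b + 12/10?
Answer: -347138/216895 ≈ -1.6005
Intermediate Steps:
u(b, n) = 11/5 (u(b, n) = 1 + 12*(⅒) = 1 + 6/5 = 11/5)
A = -43379/31558 (A = -43379*1/31558 = -43379/31558 ≈ -1.3746)
u(97, 141)/A = 11/(5*(-43379/31558)) = (11/5)*(-31558/43379) = -347138/216895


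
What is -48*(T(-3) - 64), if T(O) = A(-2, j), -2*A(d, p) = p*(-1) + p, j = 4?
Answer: 3072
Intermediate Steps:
A(d, p) = 0 (A(d, p) = -(p*(-1) + p)/2 = -(-p + p)/2 = -½*0 = 0)
T(O) = 0
-48*(T(-3) - 64) = -48*(0 - 64) = -48*(-64) = 3072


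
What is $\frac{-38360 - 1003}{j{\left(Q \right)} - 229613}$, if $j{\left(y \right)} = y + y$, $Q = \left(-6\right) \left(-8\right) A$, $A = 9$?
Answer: $\frac{39363}{228749} \approx 0.17208$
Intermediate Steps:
$Q = 432$ ($Q = \left(-6\right) \left(-8\right) 9 = 48 \cdot 9 = 432$)
$j{\left(y \right)} = 2 y$
$\frac{-38360 - 1003}{j{\left(Q \right)} - 229613} = \frac{-38360 - 1003}{2 \cdot 432 - 229613} = - \frac{39363}{864 - 229613} = - \frac{39363}{-228749} = \left(-39363\right) \left(- \frac{1}{228749}\right) = \frac{39363}{228749}$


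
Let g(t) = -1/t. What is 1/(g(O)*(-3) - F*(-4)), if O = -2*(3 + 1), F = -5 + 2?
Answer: -8/99 ≈ -0.080808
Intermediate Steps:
F = -3
O = -8 (O = -2*4 = -8)
1/(g(O)*(-3) - F*(-4)) = 1/(-1/(-8)*(-3) - 1*(-3)*(-4)) = 1/(-1*(-1/8)*(-3) + 3*(-4)) = 1/((1/8)*(-3) - 12) = 1/(-3/8 - 12) = 1/(-99/8) = -8/99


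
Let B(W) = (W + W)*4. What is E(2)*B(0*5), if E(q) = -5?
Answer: 0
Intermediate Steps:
B(W) = 8*W (B(W) = (2*W)*4 = 8*W)
E(2)*B(0*5) = -40*0*5 = -40*0 = -5*0 = 0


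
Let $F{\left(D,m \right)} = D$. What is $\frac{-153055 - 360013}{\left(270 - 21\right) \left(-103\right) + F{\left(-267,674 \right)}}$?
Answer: $\frac{256534}{12957} \approx 19.799$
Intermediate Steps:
$\frac{-153055 - 360013}{\left(270 - 21\right) \left(-103\right) + F{\left(-267,674 \right)}} = \frac{-153055 - 360013}{\left(270 - 21\right) \left(-103\right) - 267} = - \frac{513068}{249 \left(-103\right) - 267} = - \frac{513068}{-25647 - 267} = - \frac{513068}{-25914} = \left(-513068\right) \left(- \frac{1}{25914}\right) = \frac{256534}{12957}$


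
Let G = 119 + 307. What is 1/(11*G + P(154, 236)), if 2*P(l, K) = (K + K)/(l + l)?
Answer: 77/360881 ≈ 0.00021337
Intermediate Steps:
P(l, K) = K/(2*l) (P(l, K) = ((K + K)/(l + l))/2 = ((2*K)/((2*l)))/2 = ((2*K)*(1/(2*l)))/2 = (K/l)/2 = K/(2*l))
G = 426
1/(11*G + P(154, 236)) = 1/(11*426 + (1/2)*236/154) = 1/(4686 + (1/2)*236*(1/154)) = 1/(4686 + 59/77) = 1/(360881/77) = 77/360881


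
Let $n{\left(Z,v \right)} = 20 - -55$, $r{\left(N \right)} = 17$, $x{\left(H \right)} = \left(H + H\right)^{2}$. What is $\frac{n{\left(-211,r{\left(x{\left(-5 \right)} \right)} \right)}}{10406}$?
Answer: $\frac{75}{10406} \approx 0.0072074$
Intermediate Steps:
$x{\left(H \right)} = 4 H^{2}$ ($x{\left(H \right)} = \left(2 H\right)^{2} = 4 H^{2}$)
$n{\left(Z,v \right)} = 75$ ($n{\left(Z,v \right)} = 20 + 55 = 75$)
$\frac{n{\left(-211,r{\left(x{\left(-5 \right)} \right)} \right)}}{10406} = \frac{75}{10406}$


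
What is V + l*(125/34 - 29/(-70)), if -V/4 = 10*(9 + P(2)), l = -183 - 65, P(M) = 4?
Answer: -913032/595 ≈ -1534.5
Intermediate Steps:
l = -248
V = -520 (V = -40*(9 + 4) = -40*13 = -4*130 = -520)
V + l*(125/34 - 29/(-70)) = -520 - 248*(125/34 - 29/(-70)) = -520 - 248*(125*(1/34) - 29*(-1/70)) = -520 - 248*(125/34 + 29/70) = -520 - 248*2434/595 = -520 - 603632/595 = -913032/595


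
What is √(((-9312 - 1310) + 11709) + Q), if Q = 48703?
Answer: √49790 ≈ 223.14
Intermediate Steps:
√(((-9312 - 1310) + 11709) + Q) = √(((-9312 - 1310) + 11709) + 48703) = √((-10622 + 11709) + 48703) = √(1087 + 48703) = √49790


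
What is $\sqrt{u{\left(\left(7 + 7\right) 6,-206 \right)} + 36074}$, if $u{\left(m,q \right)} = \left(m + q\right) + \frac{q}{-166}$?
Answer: $\frac{\sqrt{247681877}}{83} \approx 189.61$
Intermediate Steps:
$u{\left(m,q \right)} = m + \frac{165 q}{166}$ ($u{\left(m,q \right)} = \left(m + q\right) + q \left(- \frac{1}{166}\right) = \left(m + q\right) - \frac{q}{166} = m + \frac{165 q}{166}$)
$\sqrt{u{\left(\left(7 + 7\right) 6,-206 \right)} + 36074} = \sqrt{\left(\left(7 + 7\right) 6 + \frac{165}{166} \left(-206\right)\right) + 36074} = \sqrt{\left(14 \cdot 6 - \frac{16995}{83}\right) + 36074} = \sqrt{\left(84 - \frac{16995}{83}\right) + 36074} = \sqrt{- \frac{10023}{83} + 36074} = \sqrt{\frac{2984119}{83}} = \frac{\sqrt{247681877}}{83}$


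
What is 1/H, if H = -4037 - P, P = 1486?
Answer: -1/5523 ≈ -0.00018106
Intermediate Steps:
H = -5523 (H = -4037 - 1*1486 = -4037 - 1486 = -5523)
1/H = 1/(-5523) = -1/5523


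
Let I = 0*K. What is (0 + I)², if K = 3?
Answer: 0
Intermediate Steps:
I = 0 (I = 0*3 = 0)
(0 + I)² = (0 + 0)² = 0² = 0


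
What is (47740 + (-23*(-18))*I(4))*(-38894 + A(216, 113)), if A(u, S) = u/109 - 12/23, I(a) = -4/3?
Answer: -4600999782424/2507 ≈ -1.8353e+9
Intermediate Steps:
I(a) = -4/3 (I(a) = -4*⅓ = -4/3)
A(u, S) = -12/23 + u/109 (A(u, S) = u*(1/109) - 12*1/23 = u/109 - 12/23 = -12/23 + u/109)
(47740 + (-23*(-18))*I(4))*(-38894 + A(216, 113)) = (47740 - 23*(-18)*(-4/3))*(-38894 + (-12/23 + (1/109)*216)) = (47740 + 414*(-4/3))*(-38894 + (-12/23 + 216/109)) = (47740 - 552)*(-38894 + 3660/2507) = 47188*(-97503598/2507) = -4600999782424/2507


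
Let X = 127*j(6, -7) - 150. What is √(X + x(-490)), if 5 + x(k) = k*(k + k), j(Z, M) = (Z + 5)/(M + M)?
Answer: √94069262/14 ≈ 692.78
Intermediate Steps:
j(Z, M) = (5 + Z)/(2*M) (j(Z, M) = (5 + Z)/((2*M)) = (5 + Z)*(1/(2*M)) = (5 + Z)/(2*M))
x(k) = -5 + 2*k² (x(k) = -5 + k*(k + k) = -5 + k*(2*k) = -5 + 2*k²)
X = -3497/14 (X = 127*((½)*(5 + 6)/(-7)) - 150 = 127*((½)*(-⅐)*11) - 150 = 127*(-11/14) - 150 = -1397/14 - 150 = -3497/14 ≈ -249.79)
√(X + x(-490)) = √(-3497/14 + (-5 + 2*(-490)²)) = √(-3497/14 + (-5 + 2*240100)) = √(-3497/14 + (-5 + 480200)) = √(-3497/14 + 480195) = √(6719233/14) = √94069262/14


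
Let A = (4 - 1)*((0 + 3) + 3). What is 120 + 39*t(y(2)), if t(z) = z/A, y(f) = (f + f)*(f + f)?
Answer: 464/3 ≈ 154.67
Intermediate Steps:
y(f) = 4*f**2 (y(f) = (2*f)*(2*f) = 4*f**2)
A = 18 (A = 3*(3 + 3) = 3*6 = 18)
t(z) = z/18
120 + 39*t(y(2)) = 120 + 39*((4*2**2)/18) = 120 + 39*((4*4)/18) = 120 + 39*((1/18)*16) = 120 + 39*(8/9) = 120 + 104/3 = 464/3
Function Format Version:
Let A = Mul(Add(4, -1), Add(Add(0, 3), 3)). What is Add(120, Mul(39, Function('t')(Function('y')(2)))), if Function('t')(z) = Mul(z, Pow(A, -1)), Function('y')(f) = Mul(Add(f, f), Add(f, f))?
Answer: Rational(464, 3) ≈ 154.67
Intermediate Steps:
Function('y')(f) = Mul(4, Pow(f, 2)) (Function('y')(f) = Mul(Mul(2, f), Mul(2, f)) = Mul(4, Pow(f, 2)))
A = 18 (A = Mul(3, Add(3, 3)) = Mul(3, 6) = 18)
Function('t')(z) = Mul(Rational(1, 18), z) (Function('t')(z) = Mul(z, Pow(18, -1)) = Mul(z, Rational(1, 18)) = Mul(Rational(1, 18), z))
Add(120, Mul(39, Function('t')(Function('y')(2)))) = Add(120, Mul(39, Mul(Rational(1, 18), Mul(4, Pow(2, 2))))) = Add(120, Mul(39, Mul(Rational(1, 18), Mul(4, 4)))) = Add(120, Mul(39, Mul(Rational(1, 18), 16))) = Add(120, Mul(39, Rational(8, 9))) = Add(120, Rational(104, 3)) = Rational(464, 3)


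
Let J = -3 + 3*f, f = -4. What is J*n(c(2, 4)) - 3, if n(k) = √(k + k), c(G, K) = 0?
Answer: -3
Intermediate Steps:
n(k) = √2*√k (n(k) = √(2*k) = √2*√k)
J = -15 (J = -3 + 3*(-4) = -3 - 12 = -15)
J*n(c(2, 4)) - 3 = -15*√2*√0 - 3 = -15*√2*0 - 3 = -15*0 - 3 = 0 - 3 = -3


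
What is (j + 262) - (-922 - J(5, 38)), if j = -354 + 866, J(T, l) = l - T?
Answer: 1729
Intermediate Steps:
j = 512
(j + 262) - (-922 - J(5, 38)) = (512 + 262) - (-922 - (38 - 1*5)) = 774 - (-922 - (38 - 5)) = 774 - (-922 - 1*33) = 774 - (-922 - 33) = 774 - 1*(-955) = 774 + 955 = 1729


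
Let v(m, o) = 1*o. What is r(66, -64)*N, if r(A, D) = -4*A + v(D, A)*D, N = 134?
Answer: -601392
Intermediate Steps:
v(m, o) = o
r(A, D) = -4*A + A*D
r(66, -64)*N = (66*(-4 - 64))*134 = (66*(-68))*134 = -4488*134 = -601392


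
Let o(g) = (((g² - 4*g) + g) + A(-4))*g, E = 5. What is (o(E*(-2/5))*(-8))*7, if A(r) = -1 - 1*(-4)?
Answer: 1456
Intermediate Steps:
A(r) = 3 (A(r) = -1 + 4 = 3)
o(g) = g*(3 + g² - 3*g) (o(g) = (((g² - 4*g) + g) + 3)*g = ((g² - 3*g) + 3)*g = (3 + g² - 3*g)*g = g*(3 + g² - 3*g))
(o(E*(-2/5))*(-8))*7 = (((5*(-2/5))*(3 + (5*(-2/5))² - 15*(-2/5)))*(-8))*7 = (((5*(-2*⅕))*(3 + (5*(-2*⅕))² - 15*(-2*⅕)))*(-8))*7 = (((5*(-⅖))*(3 + (5*(-⅖))² - 15*(-2)/5))*(-8))*7 = (-2*(3 + (-2)² - 3*(-2))*(-8))*7 = (-2*(3 + 4 + 6)*(-8))*7 = (-2*13*(-8))*7 = -26*(-8)*7 = 208*7 = 1456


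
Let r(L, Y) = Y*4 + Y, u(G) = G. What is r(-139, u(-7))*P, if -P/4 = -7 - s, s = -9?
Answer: 280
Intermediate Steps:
r(L, Y) = 5*Y (r(L, Y) = 4*Y + Y = 5*Y)
P = -8 (P = -4*(-7 - 1*(-9)) = -4*(-7 + 9) = -4*2 = -8)
r(-139, u(-7))*P = (5*(-7))*(-8) = -35*(-8) = 280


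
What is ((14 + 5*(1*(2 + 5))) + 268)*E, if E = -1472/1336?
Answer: -58328/167 ≈ -349.27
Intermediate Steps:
E = -184/167 (E = -1472*1/1336 = -184/167 ≈ -1.1018)
((14 + 5*(1*(2 + 5))) + 268)*E = ((14 + 5*(1*(2 + 5))) + 268)*(-184/167) = ((14 + 5*(1*7)) + 268)*(-184/167) = ((14 + 5*7) + 268)*(-184/167) = ((14 + 35) + 268)*(-184/167) = (49 + 268)*(-184/167) = 317*(-184/167) = -58328/167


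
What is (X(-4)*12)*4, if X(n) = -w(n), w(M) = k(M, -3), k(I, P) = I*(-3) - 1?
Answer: -528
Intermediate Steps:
k(I, P) = -1 - 3*I (k(I, P) = -3*I - 1 = -1 - 3*I)
w(M) = -1 - 3*M
X(n) = 1 + 3*n (X(n) = -(-1 - 3*n) = 1 + 3*n)
(X(-4)*12)*4 = ((1 + 3*(-4))*12)*4 = ((1 - 12)*12)*4 = -11*12*4 = -132*4 = -528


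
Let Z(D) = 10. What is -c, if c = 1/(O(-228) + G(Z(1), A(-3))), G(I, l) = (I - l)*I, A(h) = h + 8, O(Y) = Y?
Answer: 1/178 ≈ 0.0056180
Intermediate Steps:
A(h) = 8 + h
G(I, l) = I*(I - l)
c = -1/178 (c = 1/(-228 + 10*(10 - (8 - 3))) = 1/(-228 + 10*(10 - 1*5)) = 1/(-228 + 10*(10 - 5)) = 1/(-228 + 10*5) = 1/(-228 + 50) = 1/(-178) = -1/178 ≈ -0.0056180)
-c = -1*(-1/178) = 1/178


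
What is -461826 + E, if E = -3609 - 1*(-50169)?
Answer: -415266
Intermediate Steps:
E = 46560 (E = -3609 + 50169 = 46560)
-461826 + E = -461826 + 46560 = -415266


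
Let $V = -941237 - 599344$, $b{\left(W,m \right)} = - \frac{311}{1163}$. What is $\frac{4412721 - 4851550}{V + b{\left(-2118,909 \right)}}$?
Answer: $\frac{510358127}{1791696014} \approx 0.28485$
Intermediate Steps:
$b{\left(W,m \right)} = - \frac{311}{1163}$ ($b{\left(W,m \right)} = \left(-311\right) \frac{1}{1163} = - \frac{311}{1163}$)
$V = -1540581$
$\frac{4412721 - 4851550}{V + b{\left(-2118,909 \right)}} = \frac{4412721 - 4851550}{-1540581 - \frac{311}{1163}} = - \frac{438829}{- \frac{1791696014}{1163}} = \left(-438829\right) \left(- \frac{1163}{1791696014}\right) = \frac{510358127}{1791696014}$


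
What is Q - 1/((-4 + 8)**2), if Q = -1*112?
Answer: -1793/16 ≈ -112.06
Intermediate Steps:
Q = -112
Q - 1/((-4 + 8)**2) = -112 - 1/((-4 + 8)**2) = -112 - 1/(4**2) = -112 - 1/16 = -1793/16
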